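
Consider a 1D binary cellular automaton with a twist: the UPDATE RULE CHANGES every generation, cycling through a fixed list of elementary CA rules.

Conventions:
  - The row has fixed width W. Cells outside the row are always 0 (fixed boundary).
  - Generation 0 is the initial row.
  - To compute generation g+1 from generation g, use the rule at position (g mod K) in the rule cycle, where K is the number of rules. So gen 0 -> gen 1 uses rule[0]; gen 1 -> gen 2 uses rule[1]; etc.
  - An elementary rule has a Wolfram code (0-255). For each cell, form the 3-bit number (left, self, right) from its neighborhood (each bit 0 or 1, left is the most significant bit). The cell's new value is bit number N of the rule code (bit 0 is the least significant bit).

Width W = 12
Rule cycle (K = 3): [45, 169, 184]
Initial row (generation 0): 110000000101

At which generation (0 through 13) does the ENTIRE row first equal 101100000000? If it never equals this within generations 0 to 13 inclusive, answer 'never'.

Gen 0: 110000000101
Gen 1 (rule 45): 100111110111
Gen 2 (rule 169): 000111101110
Gen 3 (rule 184): 000111011101
Gen 4 (rule 45): 110100110011
Gen 5 (rule 169): 101000100010
Gen 6 (rule 184): 010100010001
Gen 7 (rule 45): 011101010101
Gen 8 (rule 169): 011010101010
Gen 9 (rule 184): 010101010101
Gen 10 (rule 45): 011111111111
Gen 11 (rule 169): 011111111110
Gen 12 (rule 184): 011111111101
Gen 13 (rule 45): 010000000011

Answer: never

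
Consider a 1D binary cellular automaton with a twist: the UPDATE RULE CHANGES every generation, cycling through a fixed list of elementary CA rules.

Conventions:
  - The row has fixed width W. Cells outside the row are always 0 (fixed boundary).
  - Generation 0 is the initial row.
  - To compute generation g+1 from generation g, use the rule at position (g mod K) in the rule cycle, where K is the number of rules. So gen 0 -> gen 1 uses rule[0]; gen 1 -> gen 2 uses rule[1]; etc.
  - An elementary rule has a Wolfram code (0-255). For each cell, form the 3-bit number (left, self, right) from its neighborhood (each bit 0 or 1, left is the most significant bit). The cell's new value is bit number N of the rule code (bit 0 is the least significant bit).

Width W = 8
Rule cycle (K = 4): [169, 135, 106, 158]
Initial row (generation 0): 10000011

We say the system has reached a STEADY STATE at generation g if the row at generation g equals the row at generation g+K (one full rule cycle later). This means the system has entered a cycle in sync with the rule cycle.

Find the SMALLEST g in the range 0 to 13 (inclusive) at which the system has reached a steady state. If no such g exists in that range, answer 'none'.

Answer: 13

Derivation:
Gen 0: 10000011
Gen 1 (rule 169): 00111010
Gen 2 (rule 135): 11010010
Gen 3 (rule 106): 11100100
Gen 4 (rule 158): 11011110
Gen 5 (rule 169): 10111100
Gen 6 (rule 135): 10011001
Gen 7 (rule 106): 00111010
Gen 8 (rule 158): 01110011
Gen 9 (rule 169): 01100010
Gen 10 (rule 135): 10001110
Gen 11 (rule 106): 00011010
Gen 12 (rule 158): 00110011
Gen 13 (rule 169): 10100010
Gen 14 (rule 135): 10101110
Gen 15 (rule 106): 01011010
Gen 16 (rule 158): 11010011
Gen 17 (rule 169): 10100010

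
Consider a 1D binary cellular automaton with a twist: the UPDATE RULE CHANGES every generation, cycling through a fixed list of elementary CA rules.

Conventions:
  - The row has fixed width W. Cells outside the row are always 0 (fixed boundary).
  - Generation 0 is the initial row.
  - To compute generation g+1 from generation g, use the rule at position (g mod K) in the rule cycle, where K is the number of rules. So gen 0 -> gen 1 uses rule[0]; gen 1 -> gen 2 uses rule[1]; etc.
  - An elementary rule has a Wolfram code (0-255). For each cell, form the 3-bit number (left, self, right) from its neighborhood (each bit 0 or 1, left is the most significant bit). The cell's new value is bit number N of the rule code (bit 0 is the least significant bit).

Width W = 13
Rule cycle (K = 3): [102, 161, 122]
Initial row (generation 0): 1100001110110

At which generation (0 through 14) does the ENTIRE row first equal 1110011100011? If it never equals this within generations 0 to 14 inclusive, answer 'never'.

Gen 0: 1100001110110
Gen 1 (rule 102): 0100010011010
Gen 2 (rule 161): 0001000000100
Gen 3 (rule 122): 0010100001010
Gen 4 (rule 102): 0111100011110
Gen 5 (rule 161): 0011001001100
Gen 6 (rule 122): 0111110111110
Gen 7 (rule 102): 1000011000010
Gen 8 (rule 161): 0011000011000
Gen 9 (rule 122): 0111100111100
Gen 10 (rule 102): 1000101000100
Gen 11 (rule 161): 0010010010001
Gen 12 (rule 122): 0101101101010
Gen 13 (rule 102): 1110110111110
Gen 14 (rule 161): 0101001011100

Answer: never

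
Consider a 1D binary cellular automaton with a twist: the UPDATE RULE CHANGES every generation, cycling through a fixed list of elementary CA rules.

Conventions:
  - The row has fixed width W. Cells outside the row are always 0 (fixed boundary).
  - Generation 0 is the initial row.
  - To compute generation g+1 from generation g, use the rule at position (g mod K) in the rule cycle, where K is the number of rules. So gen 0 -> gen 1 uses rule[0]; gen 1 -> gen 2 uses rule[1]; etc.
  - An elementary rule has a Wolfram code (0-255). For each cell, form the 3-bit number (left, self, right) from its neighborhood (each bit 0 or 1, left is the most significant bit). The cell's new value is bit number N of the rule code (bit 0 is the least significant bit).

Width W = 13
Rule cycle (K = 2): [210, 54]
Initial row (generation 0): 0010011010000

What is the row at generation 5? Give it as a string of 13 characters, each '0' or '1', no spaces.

Gen 0: 0010011010000
Gen 1 (rule 210): 0101101001000
Gen 2 (rule 54): 1110011111100
Gen 3 (rule 210): 0111101111110
Gen 4 (rule 54): 1000010000001
Gen 5 (rule 210): 0100101000010

Answer: 0100101000010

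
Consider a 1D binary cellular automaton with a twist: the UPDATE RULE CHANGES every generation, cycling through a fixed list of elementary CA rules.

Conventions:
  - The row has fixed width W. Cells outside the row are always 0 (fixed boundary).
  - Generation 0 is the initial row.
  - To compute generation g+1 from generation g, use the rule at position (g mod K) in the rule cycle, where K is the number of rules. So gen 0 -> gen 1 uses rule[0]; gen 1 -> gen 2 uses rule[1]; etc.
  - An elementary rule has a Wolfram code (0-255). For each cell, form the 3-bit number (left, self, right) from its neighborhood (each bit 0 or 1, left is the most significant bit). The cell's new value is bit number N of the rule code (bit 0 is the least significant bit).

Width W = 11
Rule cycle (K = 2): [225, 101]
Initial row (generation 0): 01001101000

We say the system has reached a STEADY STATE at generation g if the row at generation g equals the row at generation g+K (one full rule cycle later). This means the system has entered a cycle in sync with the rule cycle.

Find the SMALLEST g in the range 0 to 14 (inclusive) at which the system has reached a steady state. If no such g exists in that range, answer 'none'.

Gen 0: 01001101000
Gen 1 (rule 225): 00000110011
Gen 2 (rule 101): 11110010001
Gen 3 (rule 225): 01110000100
Gen 4 (rule 101): 00010110101
Gen 5 (rule 225): 11001011010
Gen 6 (rule 101): 01001101110
Gen 7 (rule 225): 00000110110
Gen 8 (rule 101): 11110011010
Gen 9 (rule 225): 01110001100
Gen 10 (rule 101): 00010100101
Gen 11 (rule 225): 11001000010
Gen 12 (rule 101): 01001011010
Gen 13 (rule 225): 00000101100
Gen 14 (rule 101): 11110110101
Gen 15 (rule 225): 01111011010
Gen 16 (rule 101): 00001101110

Answer: none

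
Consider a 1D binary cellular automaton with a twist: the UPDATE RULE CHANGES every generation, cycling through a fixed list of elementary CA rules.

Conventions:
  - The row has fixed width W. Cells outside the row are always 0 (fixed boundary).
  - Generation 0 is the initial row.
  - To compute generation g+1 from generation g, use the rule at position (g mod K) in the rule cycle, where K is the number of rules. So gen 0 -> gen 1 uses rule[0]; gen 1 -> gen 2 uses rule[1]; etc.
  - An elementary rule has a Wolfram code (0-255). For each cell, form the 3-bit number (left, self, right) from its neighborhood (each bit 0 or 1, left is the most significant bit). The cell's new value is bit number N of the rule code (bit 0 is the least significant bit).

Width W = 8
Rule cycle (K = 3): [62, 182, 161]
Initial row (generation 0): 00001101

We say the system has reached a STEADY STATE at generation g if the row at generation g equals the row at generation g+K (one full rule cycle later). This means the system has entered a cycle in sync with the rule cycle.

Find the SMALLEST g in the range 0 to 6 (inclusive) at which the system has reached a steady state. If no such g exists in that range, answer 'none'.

Answer: 2

Derivation:
Gen 0: 00001101
Gen 1 (rule 62): 00011011
Gen 2 (rule 182): 00100100
Gen 3 (rule 161): 10000001
Gen 4 (rule 62): 11000011
Gen 5 (rule 182): 00100100
Gen 6 (rule 161): 10000001
Gen 7 (rule 62): 11000011
Gen 8 (rule 182): 00100100
Gen 9 (rule 161): 10000001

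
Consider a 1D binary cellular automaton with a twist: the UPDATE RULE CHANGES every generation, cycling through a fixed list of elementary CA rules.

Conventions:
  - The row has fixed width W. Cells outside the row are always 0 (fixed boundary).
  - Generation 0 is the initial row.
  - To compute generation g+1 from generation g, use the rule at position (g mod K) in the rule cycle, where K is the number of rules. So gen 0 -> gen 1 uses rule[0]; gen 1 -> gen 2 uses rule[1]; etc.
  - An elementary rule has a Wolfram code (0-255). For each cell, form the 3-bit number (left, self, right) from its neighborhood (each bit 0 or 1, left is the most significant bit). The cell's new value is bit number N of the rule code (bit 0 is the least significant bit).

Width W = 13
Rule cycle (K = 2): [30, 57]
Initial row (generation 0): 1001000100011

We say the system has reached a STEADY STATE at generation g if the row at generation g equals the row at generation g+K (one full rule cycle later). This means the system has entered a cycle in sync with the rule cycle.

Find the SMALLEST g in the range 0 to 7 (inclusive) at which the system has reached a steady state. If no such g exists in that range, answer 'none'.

Answer: none

Derivation:
Gen 0: 1001000100011
Gen 1 (rule 30): 1111101110110
Gen 2 (rule 57): 1000011001101
Gen 3 (rule 30): 1100110111001
Gen 4 (rule 57): 1010101100100
Gen 5 (rule 30): 1010101011110
Gen 6 (rule 57): 0101010110001
Gen 7 (rule 30): 1101010101011
Gen 8 (rule 57): 1010101010110
Gen 9 (rule 30): 1010101010101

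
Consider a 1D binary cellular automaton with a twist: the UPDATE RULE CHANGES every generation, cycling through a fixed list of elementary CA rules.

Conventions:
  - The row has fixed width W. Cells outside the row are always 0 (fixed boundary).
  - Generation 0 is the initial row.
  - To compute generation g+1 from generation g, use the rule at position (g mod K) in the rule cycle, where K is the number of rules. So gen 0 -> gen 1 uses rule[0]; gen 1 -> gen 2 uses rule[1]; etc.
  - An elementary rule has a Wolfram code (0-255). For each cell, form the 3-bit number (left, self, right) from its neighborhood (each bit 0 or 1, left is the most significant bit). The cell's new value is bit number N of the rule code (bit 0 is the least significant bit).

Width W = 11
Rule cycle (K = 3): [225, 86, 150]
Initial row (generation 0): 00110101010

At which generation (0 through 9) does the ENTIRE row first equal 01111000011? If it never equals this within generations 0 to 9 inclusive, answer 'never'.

Gen 0: 00110101010
Gen 1 (rule 225): 10011010100
Gen 2 (rule 86): 11101010110
Gen 3 (rule 150): 01001010001
Gen 4 (rule 225): 00000100100
Gen 5 (rule 86): 00001111110
Gen 6 (rule 150): 00010111101
Gen 7 (rule 225): 11001011110
Gen 8 (rule 86): 01111000011
Gen 9 (rule 150): 10110100100

Answer: 8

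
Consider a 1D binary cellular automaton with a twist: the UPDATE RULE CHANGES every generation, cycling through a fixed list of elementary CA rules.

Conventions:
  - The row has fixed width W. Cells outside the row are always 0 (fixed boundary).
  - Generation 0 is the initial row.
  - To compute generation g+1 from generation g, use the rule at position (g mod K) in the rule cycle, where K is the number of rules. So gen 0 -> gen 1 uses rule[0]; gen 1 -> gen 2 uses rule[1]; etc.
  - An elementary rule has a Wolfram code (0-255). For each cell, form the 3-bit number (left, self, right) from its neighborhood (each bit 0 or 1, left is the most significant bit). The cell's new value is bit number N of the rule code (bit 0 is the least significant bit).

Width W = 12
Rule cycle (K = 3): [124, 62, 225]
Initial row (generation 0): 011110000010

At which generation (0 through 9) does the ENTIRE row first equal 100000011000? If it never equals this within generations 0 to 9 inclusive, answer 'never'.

Gen 0: 011110000010
Gen 1 (rule 124): 010011000011
Gen 2 (rule 62): 111110100110
Gen 3 (rule 225): 011111000010
Gen 4 (rule 124): 010001100011
Gen 5 (rule 62): 111011010110
Gen 6 (rule 225): 011101101010
Gen 7 (rule 124): 010111111111
Gen 8 (rule 62): 111100000000
Gen 9 (rule 225): 011101111111

Answer: never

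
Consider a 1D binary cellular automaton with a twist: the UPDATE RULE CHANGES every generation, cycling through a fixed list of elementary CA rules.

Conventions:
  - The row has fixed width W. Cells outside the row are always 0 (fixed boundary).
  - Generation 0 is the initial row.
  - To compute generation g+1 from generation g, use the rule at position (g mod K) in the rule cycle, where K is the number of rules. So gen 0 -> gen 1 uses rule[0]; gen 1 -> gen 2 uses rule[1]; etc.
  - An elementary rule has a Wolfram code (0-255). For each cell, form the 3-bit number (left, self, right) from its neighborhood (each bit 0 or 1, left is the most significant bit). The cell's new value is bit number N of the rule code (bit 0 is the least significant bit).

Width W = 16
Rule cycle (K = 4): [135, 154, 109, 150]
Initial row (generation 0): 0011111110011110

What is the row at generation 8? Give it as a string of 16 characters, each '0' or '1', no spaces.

Answer: 1110100011001000

Derivation:
Gen 0: 0011111110011110
Gen 1 (rule 135): 1101111100101100
Gen 2 (rule 154): 1001111011001010
Gen 3 (rule 109): 1001001111001110
Gen 4 (rule 150): 1111110110110101
Gen 5 (rule 135): 0111100000000101
Gen 6 (rule 154): 1111010000001000
Gen 7 (rule 109): 1001110111101011
Gen 8 (rule 150): 1110100011001000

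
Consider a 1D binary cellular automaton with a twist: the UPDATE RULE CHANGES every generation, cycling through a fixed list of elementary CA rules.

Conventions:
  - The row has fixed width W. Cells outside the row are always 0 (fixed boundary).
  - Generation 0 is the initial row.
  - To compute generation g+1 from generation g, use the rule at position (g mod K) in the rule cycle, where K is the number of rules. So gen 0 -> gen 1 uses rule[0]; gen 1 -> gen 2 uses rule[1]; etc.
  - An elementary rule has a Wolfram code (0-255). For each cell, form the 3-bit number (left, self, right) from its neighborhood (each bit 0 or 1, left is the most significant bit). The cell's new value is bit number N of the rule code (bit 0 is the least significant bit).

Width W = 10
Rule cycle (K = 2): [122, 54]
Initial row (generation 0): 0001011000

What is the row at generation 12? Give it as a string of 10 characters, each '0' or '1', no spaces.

Answer: 0001110011

Derivation:
Gen 0: 0001011000
Gen 1 (rule 122): 0010111100
Gen 2 (rule 54): 0111000010
Gen 3 (rule 122): 1101100101
Gen 4 (rule 54): 0010011111
Gen 5 (rule 122): 0101110001
Gen 6 (rule 54): 1110001011
Gen 7 (rule 122): 1011010111
Gen 8 (rule 54): 1100111000
Gen 9 (rule 122): 1111101100
Gen 10 (rule 54): 0000010010
Gen 11 (rule 122): 0000101101
Gen 12 (rule 54): 0001110011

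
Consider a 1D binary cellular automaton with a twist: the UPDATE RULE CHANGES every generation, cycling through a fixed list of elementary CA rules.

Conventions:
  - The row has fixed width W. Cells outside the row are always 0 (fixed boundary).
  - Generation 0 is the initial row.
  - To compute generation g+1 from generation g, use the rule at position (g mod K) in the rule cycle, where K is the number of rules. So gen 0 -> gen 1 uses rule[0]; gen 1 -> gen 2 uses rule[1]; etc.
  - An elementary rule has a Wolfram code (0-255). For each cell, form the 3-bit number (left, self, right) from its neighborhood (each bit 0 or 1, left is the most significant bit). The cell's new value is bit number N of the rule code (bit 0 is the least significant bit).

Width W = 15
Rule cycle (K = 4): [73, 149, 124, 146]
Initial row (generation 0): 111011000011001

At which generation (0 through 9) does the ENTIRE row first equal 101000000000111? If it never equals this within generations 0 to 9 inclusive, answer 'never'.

Gen 0: 111011000011001
Gen 1 (rule 73): 101011011011000
Gen 2 (rule 149): 101000000000111
Gen 3 (rule 124): 111100000000101
Gen 4 (rule 146): 011010000001000
Gen 5 (rule 73): 011000111100011
Gen 6 (rule 149): 000110011011000
Gen 7 (rule 124): 000111011111100
Gen 8 (rule 146): 001010001111010
Gen 9 (rule 73): 100000101001000

Answer: 2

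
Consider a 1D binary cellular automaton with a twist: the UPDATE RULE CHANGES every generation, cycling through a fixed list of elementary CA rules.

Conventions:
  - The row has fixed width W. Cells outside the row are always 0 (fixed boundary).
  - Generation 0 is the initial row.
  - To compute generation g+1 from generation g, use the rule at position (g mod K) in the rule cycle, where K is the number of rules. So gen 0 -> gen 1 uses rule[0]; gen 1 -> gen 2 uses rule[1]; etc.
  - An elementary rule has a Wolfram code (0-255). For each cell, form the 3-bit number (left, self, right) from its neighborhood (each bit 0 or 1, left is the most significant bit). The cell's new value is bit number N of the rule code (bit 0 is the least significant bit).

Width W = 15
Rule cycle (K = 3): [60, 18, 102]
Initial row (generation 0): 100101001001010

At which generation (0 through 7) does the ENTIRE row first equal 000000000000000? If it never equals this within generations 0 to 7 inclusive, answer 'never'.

Gen 0: 100101001001010
Gen 1 (rule 60): 110111101101111
Gen 2 (rule 18): 000000000000000
Gen 3 (rule 102): 000000000000000
Gen 4 (rule 60): 000000000000000
Gen 5 (rule 18): 000000000000000
Gen 6 (rule 102): 000000000000000
Gen 7 (rule 60): 000000000000000

Answer: 2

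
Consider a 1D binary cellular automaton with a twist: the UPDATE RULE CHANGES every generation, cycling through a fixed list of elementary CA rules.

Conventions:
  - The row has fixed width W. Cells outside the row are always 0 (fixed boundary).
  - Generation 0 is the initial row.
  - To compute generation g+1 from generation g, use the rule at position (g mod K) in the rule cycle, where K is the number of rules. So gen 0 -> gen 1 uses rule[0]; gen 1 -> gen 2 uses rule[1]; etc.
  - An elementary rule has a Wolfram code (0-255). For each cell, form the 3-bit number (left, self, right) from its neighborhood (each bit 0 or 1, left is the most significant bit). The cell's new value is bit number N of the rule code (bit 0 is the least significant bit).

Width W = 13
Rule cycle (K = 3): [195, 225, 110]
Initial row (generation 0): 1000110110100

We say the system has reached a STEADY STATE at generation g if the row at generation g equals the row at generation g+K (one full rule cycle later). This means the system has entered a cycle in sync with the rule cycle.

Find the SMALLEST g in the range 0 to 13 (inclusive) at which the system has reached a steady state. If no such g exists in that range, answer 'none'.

Answer: none

Derivation:
Gen 0: 1000110110100
Gen 1 (rule 195): 0011010010001
Gen 2 (rule 225): 1001100000100
Gen 3 (rule 110): 1011100001100
Gen 4 (rule 195): 0001101110101
Gen 5 (rule 225): 1100110111010
Gen 6 (rule 110): 1101111101110
Gen 7 (rule 195): 0100111100110
Gen 8 (rule 225): 0000011100010
Gen 9 (rule 110): 0000110100110
Gen 10 (rule 195): 1111010001010
Gen 11 (rule 225): 0111100100100
Gen 12 (rule 110): 1100101101100
Gen 13 (rule 195): 0101000100101
Gen 14 (rule 225): 0010010000010
Gen 15 (rule 110): 0110110000110
Gen 16 (rule 195): 1010010111010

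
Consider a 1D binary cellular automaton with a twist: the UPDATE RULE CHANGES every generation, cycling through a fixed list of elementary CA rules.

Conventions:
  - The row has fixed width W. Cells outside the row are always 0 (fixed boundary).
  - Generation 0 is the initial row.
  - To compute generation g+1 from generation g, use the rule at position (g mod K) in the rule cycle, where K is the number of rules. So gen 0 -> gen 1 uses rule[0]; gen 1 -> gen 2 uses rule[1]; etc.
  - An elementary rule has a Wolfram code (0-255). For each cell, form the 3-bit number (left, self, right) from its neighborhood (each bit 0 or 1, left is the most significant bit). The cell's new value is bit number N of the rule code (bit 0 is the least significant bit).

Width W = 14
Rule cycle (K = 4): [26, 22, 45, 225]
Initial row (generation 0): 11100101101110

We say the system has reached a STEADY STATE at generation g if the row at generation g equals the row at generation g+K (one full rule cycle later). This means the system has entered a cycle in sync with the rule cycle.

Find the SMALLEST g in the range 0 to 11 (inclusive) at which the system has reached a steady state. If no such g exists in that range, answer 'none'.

Gen 0: 11100101101110
Gen 1 (rule 26): 10011001001001
Gen 2 (rule 22): 11100111111111
Gen 3 (rule 45): 10000100000000
Gen 4 (rule 225): 00110001111111
Gen 5 (rule 26): 01101011000000
Gen 6 (rule 22): 10001000100000
Gen 7 (rule 45): 10101010101111
Gen 8 (rule 225): 01010101010111
Gen 9 (rule 26): 10000000000100
Gen 10 (rule 22): 11000000001110
Gen 11 (rule 45): 10011111101000
Gen 12 (rule 225): 00001111110011
Gen 13 (rule 26): 00011000001110
Gen 14 (rule 22): 00100100010001
Gen 15 (rule 45): 10100101010101

Answer: none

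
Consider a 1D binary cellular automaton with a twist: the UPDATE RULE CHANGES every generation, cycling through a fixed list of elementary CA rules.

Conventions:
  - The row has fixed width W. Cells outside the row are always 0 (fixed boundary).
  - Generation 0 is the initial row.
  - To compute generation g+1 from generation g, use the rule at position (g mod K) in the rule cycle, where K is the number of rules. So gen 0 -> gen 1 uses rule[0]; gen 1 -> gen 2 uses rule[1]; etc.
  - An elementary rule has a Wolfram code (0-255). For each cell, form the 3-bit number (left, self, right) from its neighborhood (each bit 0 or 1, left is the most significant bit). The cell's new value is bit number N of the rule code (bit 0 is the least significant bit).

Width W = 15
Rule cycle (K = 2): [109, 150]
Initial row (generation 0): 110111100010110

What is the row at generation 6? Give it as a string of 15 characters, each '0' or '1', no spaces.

Answer: 011001001111101

Derivation:
Gen 0: 110111100010110
Gen 1 (rule 109): 111100101011110
Gen 2 (rule 150): 011011101001101
Gen 3 (rule 109): 011110111001111
Gen 4 (rule 150): 101100010110110
Gen 5 (rule 109): 111101011111110
Gen 6 (rule 150): 011001001111101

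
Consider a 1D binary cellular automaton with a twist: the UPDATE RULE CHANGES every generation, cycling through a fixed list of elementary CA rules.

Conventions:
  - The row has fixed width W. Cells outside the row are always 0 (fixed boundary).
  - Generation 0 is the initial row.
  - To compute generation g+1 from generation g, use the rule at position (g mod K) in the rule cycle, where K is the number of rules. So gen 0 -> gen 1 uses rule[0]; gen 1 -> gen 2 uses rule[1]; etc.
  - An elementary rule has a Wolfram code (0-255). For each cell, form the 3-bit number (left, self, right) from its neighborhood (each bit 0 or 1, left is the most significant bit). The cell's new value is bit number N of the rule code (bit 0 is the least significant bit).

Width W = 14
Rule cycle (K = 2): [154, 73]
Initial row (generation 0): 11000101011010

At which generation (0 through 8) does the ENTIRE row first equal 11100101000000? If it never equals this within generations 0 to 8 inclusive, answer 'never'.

Gen 0: 11000101011010
Gen 1 (rule 154): 10101000010001
Gen 2 (rule 73): 00000011000100
Gen 3 (rule 154): 00000110101010
Gen 4 (rule 73): 11110110000000
Gen 5 (rule 154): 11100101000000
Gen 6 (rule 73): 10100000011111
Gen 7 (rule 154): 00010000111110
Gen 8 (rule 73): 11000110100010

Answer: 5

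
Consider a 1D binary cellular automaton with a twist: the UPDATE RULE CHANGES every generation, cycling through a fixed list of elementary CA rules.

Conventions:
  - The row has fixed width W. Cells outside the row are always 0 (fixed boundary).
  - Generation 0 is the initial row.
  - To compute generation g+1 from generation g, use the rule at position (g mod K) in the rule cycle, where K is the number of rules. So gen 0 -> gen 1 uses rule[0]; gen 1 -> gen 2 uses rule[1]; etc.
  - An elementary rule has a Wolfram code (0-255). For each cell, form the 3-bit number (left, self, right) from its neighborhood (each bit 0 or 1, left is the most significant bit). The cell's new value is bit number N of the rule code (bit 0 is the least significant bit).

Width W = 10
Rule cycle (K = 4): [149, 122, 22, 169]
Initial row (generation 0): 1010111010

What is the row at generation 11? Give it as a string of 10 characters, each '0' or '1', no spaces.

Gen 0: 1010111010
Gen 1 (rule 149): 1010010011
Gen 2 (rule 122): 0101101111
Gen 3 (rule 22): 1100000000
Gen 4 (rule 169): 1001111111
Gen 5 (rule 149): 1100111110
Gen 6 (rule 122): 1111100011
Gen 7 (rule 22): 0000010100
Gen 8 (rule 169): 1111001001
Gen 9 (rule 149): 0110101101
Gen 10 (rule 122): 1111011110
Gen 11 (rule 22): 0000000001

Answer: 0000000001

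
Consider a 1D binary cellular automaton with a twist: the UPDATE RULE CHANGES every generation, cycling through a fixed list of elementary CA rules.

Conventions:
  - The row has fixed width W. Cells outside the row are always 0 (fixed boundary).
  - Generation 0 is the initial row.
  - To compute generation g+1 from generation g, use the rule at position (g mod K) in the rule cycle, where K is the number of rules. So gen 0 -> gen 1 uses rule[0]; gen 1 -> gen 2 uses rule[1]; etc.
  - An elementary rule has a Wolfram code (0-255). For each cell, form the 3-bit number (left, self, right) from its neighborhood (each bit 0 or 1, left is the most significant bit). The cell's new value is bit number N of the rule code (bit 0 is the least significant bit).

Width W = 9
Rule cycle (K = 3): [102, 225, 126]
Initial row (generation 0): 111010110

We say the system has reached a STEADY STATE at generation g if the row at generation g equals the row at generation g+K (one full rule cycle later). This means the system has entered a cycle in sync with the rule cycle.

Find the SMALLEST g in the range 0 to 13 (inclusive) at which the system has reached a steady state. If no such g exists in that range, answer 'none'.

Answer: none

Derivation:
Gen 0: 111010110
Gen 1 (rule 102): 001111010
Gen 2 (rule 225): 100111100
Gen 3 (rule 126): 111100110
Gen 4 (rule 102): 000101010
Gen 5 (rule 225): 110010100
Gen 6 (rule 126): 111111110
Gen 7 (rule 102): 000000010
Gen 8 (rule 225): 111111000
Gen 9 (rule 126): 100001100
Gen 10 (rule 102): 100010100
Gen 11 (rule 225): 001001001
Gen 12 (rule 126): 011111111
Gen 13 (rule 102): 100000001
Gen 14 (rule 225): 001111100
Gen 15 (rule 126): 011000110
Gen 16 (rule 102): 101001010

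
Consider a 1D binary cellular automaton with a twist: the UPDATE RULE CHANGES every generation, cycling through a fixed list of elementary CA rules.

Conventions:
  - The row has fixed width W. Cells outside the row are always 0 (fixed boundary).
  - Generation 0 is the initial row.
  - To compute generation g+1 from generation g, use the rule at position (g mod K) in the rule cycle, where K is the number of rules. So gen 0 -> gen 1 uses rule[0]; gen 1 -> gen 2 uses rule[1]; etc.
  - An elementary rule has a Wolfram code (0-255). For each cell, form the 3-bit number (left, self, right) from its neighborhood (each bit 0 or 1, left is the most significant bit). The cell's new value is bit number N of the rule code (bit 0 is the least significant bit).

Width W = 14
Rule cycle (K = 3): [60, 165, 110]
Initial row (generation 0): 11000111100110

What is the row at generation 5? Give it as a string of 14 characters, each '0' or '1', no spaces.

Gen 0: 11000111100110
Gen 1 (rule 60): 10100100010101
Gen 2 (rule 165): 11100101011111
Gen 3 (rule 110): 10101111110001
Gen 4 (rule 60): 11111000001001
Gen 5 (rule 165): 01110011101001

Answer: 01110011101001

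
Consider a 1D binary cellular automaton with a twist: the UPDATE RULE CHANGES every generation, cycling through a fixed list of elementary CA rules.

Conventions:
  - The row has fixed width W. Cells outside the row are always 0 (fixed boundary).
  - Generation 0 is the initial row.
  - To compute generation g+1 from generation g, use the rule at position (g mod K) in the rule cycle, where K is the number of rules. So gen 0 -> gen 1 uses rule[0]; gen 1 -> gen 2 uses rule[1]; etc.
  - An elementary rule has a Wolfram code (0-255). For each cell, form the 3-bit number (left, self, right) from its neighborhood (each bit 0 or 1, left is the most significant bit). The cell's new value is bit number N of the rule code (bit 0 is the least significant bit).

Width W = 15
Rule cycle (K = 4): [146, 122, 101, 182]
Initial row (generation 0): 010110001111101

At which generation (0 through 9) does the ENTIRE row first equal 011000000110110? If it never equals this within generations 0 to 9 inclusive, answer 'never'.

Gen 0: 010110001111101
Gen 1 (rule 146): 100001010111000
Gen 2 (rule 122): 010010101101100
Gen 3 (rule 101): 010011110110101
Gen 4 (rule 182): 111101101001111
Gen 5 (rule 146): 011000000110110
Gen 6 (rule 122): 111100001111111
Gen 7 (rule 101): 000101100000001
Gen 8 (rule 182): 001110010000011
Gen 9 (rule 146): 010101101000100

Answer: 5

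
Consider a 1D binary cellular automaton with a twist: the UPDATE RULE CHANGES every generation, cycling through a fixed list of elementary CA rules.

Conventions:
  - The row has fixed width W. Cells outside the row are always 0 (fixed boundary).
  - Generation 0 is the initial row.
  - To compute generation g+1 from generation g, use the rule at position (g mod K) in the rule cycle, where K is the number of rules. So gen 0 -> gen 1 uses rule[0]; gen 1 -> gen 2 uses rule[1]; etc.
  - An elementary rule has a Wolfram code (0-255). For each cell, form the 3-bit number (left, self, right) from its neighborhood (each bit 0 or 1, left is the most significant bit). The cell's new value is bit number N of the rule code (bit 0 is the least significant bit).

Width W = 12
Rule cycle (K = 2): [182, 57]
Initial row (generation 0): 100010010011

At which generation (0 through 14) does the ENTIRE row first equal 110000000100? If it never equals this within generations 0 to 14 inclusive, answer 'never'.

Gen 0: 100010010011
Gen 1 (rule 182): 110111111100
Gen 2 (rule 57): 101100000011
Gen 3 (rule 182): 110010000100
Gen 4 (rule 57): 101001110011
Gen 5 (rule 182): 111110101100
Gen 6 (rule 57): 100001011011
Gen 7 (rule 182): 110011100100
Gen 8 (rule 57): 101010010011
Gen 9 (rule 182): 111111111100
Gen 10 (rule 57): 100000000011
Gen 11 (rule 182): 110000000100
Gen 12 (rule 57): 101111110011
Gen 13 (rule 182): 110111101100
Gen 14 (rule 57): 101100011011

Answer: 11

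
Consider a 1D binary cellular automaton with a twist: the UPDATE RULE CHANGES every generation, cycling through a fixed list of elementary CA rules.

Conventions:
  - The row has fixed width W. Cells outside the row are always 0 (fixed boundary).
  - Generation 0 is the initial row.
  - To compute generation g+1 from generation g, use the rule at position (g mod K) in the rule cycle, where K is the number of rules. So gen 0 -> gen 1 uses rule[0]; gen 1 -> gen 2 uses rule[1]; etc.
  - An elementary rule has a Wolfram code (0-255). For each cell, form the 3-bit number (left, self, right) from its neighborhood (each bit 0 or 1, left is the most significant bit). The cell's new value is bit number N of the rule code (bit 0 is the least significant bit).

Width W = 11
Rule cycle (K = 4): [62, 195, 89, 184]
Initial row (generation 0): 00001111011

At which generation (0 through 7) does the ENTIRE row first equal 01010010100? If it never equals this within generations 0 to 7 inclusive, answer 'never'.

Gen 0: 00001111011
Gen 1 (rule 62): 00011000110
Gen 2 (rule 195): 11101011010
Gen 3 (rule 89): 10100011001
Gen 4 (rule 184): 01010010100
Gen 5 (rule 62): 11111111110
Gen 6 (rule 195): 01111111110
Gen 7 (rule 89): 01000000011

Answer: 4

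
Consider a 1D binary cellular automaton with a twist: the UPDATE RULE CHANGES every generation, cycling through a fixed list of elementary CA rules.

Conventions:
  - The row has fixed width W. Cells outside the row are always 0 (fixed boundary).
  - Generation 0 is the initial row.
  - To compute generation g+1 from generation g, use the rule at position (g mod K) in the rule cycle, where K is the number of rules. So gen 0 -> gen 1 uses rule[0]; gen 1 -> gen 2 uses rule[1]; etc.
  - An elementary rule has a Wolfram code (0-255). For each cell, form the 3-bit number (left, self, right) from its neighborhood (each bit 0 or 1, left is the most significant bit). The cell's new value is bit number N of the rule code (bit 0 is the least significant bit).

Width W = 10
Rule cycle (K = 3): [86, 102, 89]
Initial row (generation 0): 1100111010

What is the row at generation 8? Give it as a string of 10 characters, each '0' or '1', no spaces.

Gen 0: 1100111010
Gen 1 (rule 86): 0111001011
Gen 2 (rule 102): 1001011101
Gen 3 (rule 89): 0100010100
Gen 4 (rule 86): 1110110110
Gen 5 (rule 102): 0011011010
Gen 6 (rule 89): 1011011001
Gen 7 (rule 86): 1001001111
Gen 8 (rule 102): 1011010001

Answer: 1011010001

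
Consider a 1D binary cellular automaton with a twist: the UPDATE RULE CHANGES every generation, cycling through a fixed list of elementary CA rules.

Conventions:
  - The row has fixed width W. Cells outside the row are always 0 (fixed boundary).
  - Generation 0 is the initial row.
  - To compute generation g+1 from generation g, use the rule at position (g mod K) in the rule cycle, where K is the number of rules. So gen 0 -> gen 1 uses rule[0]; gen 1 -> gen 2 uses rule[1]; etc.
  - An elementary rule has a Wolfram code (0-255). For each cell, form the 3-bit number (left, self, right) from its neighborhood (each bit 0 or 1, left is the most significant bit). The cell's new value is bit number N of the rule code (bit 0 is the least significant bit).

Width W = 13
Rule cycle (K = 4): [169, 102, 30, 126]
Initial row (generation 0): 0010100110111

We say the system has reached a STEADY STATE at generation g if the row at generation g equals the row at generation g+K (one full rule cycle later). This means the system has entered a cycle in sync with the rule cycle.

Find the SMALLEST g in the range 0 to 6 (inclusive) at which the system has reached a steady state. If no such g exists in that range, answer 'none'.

Answer: none

Derivation:
Gen 0: 0010100110111
Gen 1 (rule 169): 1001000101110
Gen 2 (rule 102): 1011001110010
Gen 3 (rule 30): 1010111001111
Gen 4 (rule 126): 1111101111001
Gen 5 (rule 169): 1111011110000
Gen 6 (rule 102): 0001100010000
Gen 7 (rule 30): 0011010111000
Gen 8 (rule 126): 0111111101100
Gen 9 (rule 169): 0111111011001
Gen 10 (rule 102): 1000001101011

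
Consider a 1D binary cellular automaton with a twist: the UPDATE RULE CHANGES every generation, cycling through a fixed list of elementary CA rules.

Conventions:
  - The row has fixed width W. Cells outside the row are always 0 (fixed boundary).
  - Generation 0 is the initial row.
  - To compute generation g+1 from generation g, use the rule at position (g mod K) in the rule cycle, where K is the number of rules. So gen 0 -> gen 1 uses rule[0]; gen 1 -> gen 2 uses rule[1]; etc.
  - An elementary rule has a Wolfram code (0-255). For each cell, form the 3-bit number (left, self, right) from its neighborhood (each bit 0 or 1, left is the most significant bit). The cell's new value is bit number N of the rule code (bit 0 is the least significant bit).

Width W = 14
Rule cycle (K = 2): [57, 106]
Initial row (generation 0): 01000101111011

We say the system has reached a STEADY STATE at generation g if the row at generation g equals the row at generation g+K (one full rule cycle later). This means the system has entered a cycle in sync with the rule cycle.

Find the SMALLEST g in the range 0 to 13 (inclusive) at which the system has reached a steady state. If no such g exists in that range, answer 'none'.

Gen 0: 01000101111011
Gen 1 (rule 57): 00110011000110
Gen 2 (rule 106): 01110111001110
Gen 3 (rule 57): 01001100101001
Gen 4 (rule 106): 10011101010010
Gen 5 (rule 57): 01010010101001
Gen 6 (rule 106): 10100101010010
Gen 7 (rule 57): 01010010101001
Gen 8 (rule 106): 10100101010010
Gen 9 (rule 57): 01010010101001
Gen 10 (rule 106): 10100101010010
Gen 11 (rule 57): 01010010101001
Gen 12 (rule 106): 10100101010010
Gen 13 (rule 57): 01010010101001
Gen 14 (rule 106): 10100101010010
Gen 15 (rule 57): 01010010101001

Answer: 5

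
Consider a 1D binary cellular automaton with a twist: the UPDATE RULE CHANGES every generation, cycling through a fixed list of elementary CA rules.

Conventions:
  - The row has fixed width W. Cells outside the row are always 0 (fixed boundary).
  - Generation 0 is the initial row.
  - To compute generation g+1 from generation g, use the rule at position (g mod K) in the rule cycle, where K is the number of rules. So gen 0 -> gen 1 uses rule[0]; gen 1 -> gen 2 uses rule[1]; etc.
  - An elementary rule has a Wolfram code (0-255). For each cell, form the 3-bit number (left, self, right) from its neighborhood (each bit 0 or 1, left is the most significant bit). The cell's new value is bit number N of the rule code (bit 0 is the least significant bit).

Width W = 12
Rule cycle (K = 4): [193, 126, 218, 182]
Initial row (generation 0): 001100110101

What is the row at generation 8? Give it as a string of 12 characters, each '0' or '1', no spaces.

Gen 0: 001100110101
Gen 1 (rule 193): 100100010000
Gen 2 (rule 126): 111110111000
Gen 3 (rule 218): 111110111100
Gen 4 (rule 182): 011101011010
Gen 5 (rule 193): 001100001000
Gen 6 (rule 126): 011110011100
Gen 7 (rule 218): 111111111110
Gen 8 (rule 182): 011111111101

Answer: 011111111101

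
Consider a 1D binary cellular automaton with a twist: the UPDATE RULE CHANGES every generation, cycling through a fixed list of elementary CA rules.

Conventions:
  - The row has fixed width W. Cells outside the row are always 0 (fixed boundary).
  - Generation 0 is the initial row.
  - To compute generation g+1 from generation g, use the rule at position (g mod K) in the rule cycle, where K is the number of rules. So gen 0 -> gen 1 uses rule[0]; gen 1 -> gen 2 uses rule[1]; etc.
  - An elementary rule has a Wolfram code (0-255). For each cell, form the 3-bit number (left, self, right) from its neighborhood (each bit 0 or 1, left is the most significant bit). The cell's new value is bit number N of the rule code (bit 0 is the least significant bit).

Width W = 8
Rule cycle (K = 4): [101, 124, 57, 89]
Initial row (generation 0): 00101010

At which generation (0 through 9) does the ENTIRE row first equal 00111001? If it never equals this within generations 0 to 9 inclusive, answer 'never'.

Answer: 8

Derivation:
Gen 0: 00101010
Gen 1 (rule 101): 10111110
Gen 2 (rule 124): 11100011
Gen 3 (rule 57): 10011010
Gen 4 (rule 89): 01011001
Gen 5 (rule 101): 01101001
Gen 6 (rule 124): 01111101
Gen 7 (rule 57): 01000010
Gen 8 (rule 89): 00111001
Gen 9 (rule 101): 10001001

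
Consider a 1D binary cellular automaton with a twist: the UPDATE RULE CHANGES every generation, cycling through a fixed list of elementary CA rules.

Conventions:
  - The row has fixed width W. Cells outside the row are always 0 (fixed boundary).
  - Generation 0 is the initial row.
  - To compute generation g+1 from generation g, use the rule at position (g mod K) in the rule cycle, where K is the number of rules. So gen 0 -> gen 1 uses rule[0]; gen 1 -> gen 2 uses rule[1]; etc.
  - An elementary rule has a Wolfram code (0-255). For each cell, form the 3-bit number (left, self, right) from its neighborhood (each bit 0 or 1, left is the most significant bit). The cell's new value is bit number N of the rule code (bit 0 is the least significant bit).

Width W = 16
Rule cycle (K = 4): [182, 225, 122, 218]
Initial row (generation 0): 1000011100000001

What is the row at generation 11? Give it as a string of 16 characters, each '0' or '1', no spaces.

Answer: 1100111111100001

Derivation:
Gen 0: 1000011100000001
Gen 1 (rule 182): 1100101010000011
Gen 2 (rule 225): 0100010100111001
Gen 3 (rule 122): 1010101011101110
Gen 4 (rule 218): 0000000011101111
Gen 5 (rule 182): 0000000101010110
Gen 6 (rule 225): 1111110010101010
Gen 7 (rule 122): 1000011101010101
Gen 8 (rule 218): 0100111100000000
Gen 9 (rule 182): 1111011010000000
Gen 10 (rule 225): 0111101100111111
Gen 11 (rule 122): 1100111111100001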